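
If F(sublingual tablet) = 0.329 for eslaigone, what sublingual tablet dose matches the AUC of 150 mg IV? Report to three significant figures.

For equal systemic exposure: F × D_ev = D_iv
D_ev = D_iv / F = 150 / 0.329 = 455.927 mg

D_sublingual = 456 mg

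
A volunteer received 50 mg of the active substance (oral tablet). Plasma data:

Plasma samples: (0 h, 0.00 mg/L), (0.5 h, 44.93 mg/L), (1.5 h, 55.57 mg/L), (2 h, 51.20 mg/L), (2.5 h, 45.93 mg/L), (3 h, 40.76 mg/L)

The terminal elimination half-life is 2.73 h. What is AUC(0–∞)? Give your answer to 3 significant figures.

AUC = 295 mg/L·h

Trapezoidal AUC_0→3:
  [0→0.5]: (0.00+44.93)/2 × 0.5 = 11.2325
  [0.5→1.5]: (44.93+55.57)/2 × 1 = 50.25
  [1.5→2]: (55.57+51.20)/2 × 0.5 = 26.6925
  [2→2.5]: (51.20+45.93)/2 × 0.5 = 24.2825
  [2.5→3]: (45.93+40.76)/2 × 0.5 = 21.6725
  Sum = 134.13 mg/L·h
k_e = ln2 / t½ = 0.693147 / 2.73 = 0.2539 h^-1
Extrapolated tail: C_last / k_e = 40.76 / 0.2539 = 160.536
AUC_0→∞ = 134.13 + 160.536 = 294.666 mg/L·h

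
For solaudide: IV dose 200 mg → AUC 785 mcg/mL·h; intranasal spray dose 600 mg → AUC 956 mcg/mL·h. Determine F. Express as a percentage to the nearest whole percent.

F = 41%

F = (AUC_ev / D_ev) / (AUC_iv / D_iv)
  = (956/600) / (785/200)
  = 1.59333 / 3.925 = 0.4059
  = 40.59%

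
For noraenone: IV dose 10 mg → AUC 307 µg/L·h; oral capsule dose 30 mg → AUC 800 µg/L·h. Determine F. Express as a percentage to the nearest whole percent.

F = 87%

F = (AUC_ev / D_ev) / (AUC_iv / D_iv)
  = (800/30) / (307/10)
  = 26.6667 / 30.7 = 0.8686
  = 86.86%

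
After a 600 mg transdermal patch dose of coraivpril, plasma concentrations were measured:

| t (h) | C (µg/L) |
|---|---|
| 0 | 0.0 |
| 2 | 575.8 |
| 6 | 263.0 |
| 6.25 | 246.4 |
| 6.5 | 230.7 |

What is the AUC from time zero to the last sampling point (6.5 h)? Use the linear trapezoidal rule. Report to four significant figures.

Trapezoidal AUC_0→6.5:
  [0→2]: (0.0+575.8)/2 × 2 = 575.8
  [2→6]: (575.8+263.0)/2 × 4 = 1677.6
  [6→6.25]: (263.0+246.4)/2 × 0.25 = 63.675
  [6.25→6.5]: (246.4+230.7)/2 × 0.25 = 59.6375
  Sum = 2376.7125 µg/L·h

AUC = 2377 µg/L·h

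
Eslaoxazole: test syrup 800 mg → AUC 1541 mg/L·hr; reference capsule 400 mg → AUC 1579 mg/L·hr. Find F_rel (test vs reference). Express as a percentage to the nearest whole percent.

F_rel = 49%

F_rel = (AUC_test/D_test) / (AUC_ref/D_ref)
      = (1541/800) / (1579/400)
      = 1.92625 / 3.9475 = 0.4880 = 48.80%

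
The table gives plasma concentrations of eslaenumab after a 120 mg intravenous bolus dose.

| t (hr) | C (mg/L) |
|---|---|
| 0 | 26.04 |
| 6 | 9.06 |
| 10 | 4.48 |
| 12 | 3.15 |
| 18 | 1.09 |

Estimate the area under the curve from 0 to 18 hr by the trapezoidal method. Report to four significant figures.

AUC = 152.7 mg/L·hr

Trapezoidal AUC_0→18:
  [0→6]: (26.04+9.06)/2 × 6 = 105.3
  [6→10]: (9.06+4.48)/2 × 4 = 27.08
  [10→12]: (4.48+3.15)/2 × 2 = 7.63
  [12→18]: (3.15+1.09)/2 × 6 = 12.72
  Sum = 152.73 mg/L·hr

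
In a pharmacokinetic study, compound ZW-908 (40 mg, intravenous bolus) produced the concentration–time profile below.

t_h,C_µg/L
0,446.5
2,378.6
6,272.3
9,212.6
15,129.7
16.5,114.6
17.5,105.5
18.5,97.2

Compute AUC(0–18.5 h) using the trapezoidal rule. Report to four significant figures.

Trapezoidal AUC_0→18.5:
  [0→2]: (446.5+378.6)/2 × 2 = 825.1
  [2→6]: (378.6+272.3)/2 × 4 = 1301.8
  [6→9]: (272.3+212.6)/2 × 3 = 727.35
  [9→15]: (212.6+129.7)/2 × 6 = 1026.9
  [15→16.5]: (129.7+114.6)/2 × 1.5 = 183.225
  [16.5→17.5]: (114.6+105.5)/2 × 1 = 110.05
  [17.5→18.5]: (105.5+97.2)/2 × 1 = 101.35
  Sum = 4275.775 µg/L·h

AUC = 4276 µg/L·h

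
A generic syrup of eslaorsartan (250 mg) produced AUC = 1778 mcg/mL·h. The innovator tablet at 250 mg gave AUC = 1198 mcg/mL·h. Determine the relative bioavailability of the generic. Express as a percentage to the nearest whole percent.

F_rel = 148%

F_rel = (AUC_test/D_test) / (AUC_ref/D_ref)
      = (1778/250) / (1198/250)
      = 7.112 / 4.792 = 1.4841 = 148.41%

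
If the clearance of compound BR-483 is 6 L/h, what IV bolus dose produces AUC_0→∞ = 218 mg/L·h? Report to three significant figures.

Dose = 1310 mg

Dose_iv = CL × AUC_0→∞
     = 6 × 218 = 1308 mg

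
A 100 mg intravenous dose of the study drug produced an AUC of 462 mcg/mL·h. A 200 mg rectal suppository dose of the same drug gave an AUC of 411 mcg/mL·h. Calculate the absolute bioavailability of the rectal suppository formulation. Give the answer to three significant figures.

F = 0.445

F = (AUC_ev / D_ev) / (AUC_iv / D_iv)
  = (411/200) / (462/100)
  = 2.055 / 4.62 = 0.4448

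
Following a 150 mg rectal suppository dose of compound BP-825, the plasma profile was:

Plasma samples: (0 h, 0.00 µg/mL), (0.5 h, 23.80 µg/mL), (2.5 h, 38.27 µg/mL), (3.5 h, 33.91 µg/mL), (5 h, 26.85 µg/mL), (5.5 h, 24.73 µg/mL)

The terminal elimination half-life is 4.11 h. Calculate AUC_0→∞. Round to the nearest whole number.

Trapezoidal AUC_0→5.5:
  [0→0.5]: (0.00+23.80)/2 × 0.5 = 5.95
  [0.5→2.5]: (23.80+38.27)/2 × 2 = 62.07
  [2.5→3.5]: (38.27+33.91)/2 × 1 = 36.09
  [3.5→5]: (33.91+26.85)/2 × 1.5 = 45.57
  [5→5.5]: (26.85+24.73)/2 × 0.5 = 12.895
  Sum = 162.575 µg/mL·h
k_e = ln2 / t½ = 0.693147 / 4.11 = 0.1686 h^-1
Extrapolated tail: C_last / k_e = 24.73 / 0.1686 = 146.679
AUC_0→∞ = 162.575 + 146.679 = 309.254 µg/mL·h

AUC = 309 µg/mL·h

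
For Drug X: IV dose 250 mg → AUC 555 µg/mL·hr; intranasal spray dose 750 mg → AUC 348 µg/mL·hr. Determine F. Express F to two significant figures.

F = 0.21

F = (AUC_ev / D_ev) / (AUC_iv / D_iv)
  = (348/750) / (555/250)
  = 0.464 / 2.22 = 0.2090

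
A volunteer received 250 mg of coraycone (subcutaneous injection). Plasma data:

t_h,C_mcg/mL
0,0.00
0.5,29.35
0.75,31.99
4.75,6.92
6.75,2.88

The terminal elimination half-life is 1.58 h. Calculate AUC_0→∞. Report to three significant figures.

Trapezoidal AUC_0→6.75:
  [0→0.5]: (0.00+29.35)/2 × 0.5 = 7.3375
  [0.5→0.75]: (29.35+31.99)/2 × 0.25 = 7.6675
  [0.75→4.75]: (31.99+6.92)/2 × 4 = 77.82
  [4.75→6.75]: (6.92+2.88)/2 × 2 = 9.8
  Sum = 102.625 mcg/mL·h
k_e = ln2 / t½ = 0.693147 / 1.58 = 0.4387 h^-1
Extrapolated tail: C_last / k_e = 2.88 / 0.4387 = 6.565
AUC_0→∞ = 102.625 + 6.565 = 109.19 mcg/mL·h

AUC = 109 mcg/mL·h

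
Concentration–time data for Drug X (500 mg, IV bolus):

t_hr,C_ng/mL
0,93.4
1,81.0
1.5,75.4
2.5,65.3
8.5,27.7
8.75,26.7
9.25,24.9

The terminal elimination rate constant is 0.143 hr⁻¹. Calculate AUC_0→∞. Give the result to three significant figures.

Trapezoidal AUC_0→9.25:
  [0→1]: (93.4+81.0)/2 × 1 = 87.2
  [1→1.5]: (81.0+75.4)/2 × 0.5 = 39.1
  [1.5→2.5]: (75.4+65.3)/2 × 1 = 70.35
  [2.5→8.5]: (65.3+27.7)/2 × 6 = 279.0
  [8.5→8.75]: (27.7+26.7)/2 × 0.25 = 6.8
  [8.75→9.25]: (26.7+24.9)/2 × 0.5 = 12.9
  Sum = 495.35 ng/mL·hr
Extrapolated tail: C_last / k_e = 24.9 / 0.143 = 174.126
AUC_0→∞ = 495.35 + 174.126 = 669.476 ng/mL·hr

AUC = 669 ng/mL·hr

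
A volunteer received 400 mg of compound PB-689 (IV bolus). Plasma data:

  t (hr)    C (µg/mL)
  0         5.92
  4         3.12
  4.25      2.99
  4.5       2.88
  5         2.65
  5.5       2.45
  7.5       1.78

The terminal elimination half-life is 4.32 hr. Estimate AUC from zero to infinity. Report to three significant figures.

AUC = 37.6 µg/mL·hr

Trapezoidal AUC_0→7.5:
  [0→4]: (5.92+3.12)/2 × 4 = 18.08
  [4→4.25]: (3.12+2.99)/2 × 0.25 = 0.76375
  [4.25→4.5]: (2.99+2.88)/2 × 0.25 = 0.73375
  [4.5→5]: (2.88+2.65)/2 × 0.5 = 1.3825
  [5→5.5]: (2.65+2.45)/2 × 0.5 = 1.275
  [5.5→7.5]: (2.45+1.78)/2 × 2 = 4.23
  Sum = 26.465 µg/mL·hr
k_e = ln2 / t½ = 0.693147 / 4.32 = 0.1605 hr^-1
Extrapolated tail: C_last / k_e = 1.78 / 0.1605 = 11.090
AUC_0→∞ = 26.465 + 11.090 = 37.555 µg/mL·hr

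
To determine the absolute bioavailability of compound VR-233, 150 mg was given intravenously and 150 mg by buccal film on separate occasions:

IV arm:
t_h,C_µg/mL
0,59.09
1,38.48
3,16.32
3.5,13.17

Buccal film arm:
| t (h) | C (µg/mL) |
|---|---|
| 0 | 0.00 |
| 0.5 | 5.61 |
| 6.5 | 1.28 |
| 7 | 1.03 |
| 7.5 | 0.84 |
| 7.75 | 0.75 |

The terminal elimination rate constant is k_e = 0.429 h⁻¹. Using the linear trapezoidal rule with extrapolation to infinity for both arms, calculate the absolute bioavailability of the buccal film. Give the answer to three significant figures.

Trapezoidal AUC_0→3.5 (IV):
  [0→1]: (59.09+38.48)/2 × 1 = 48.785
  [1→3]: (38.48+16.32)/2 × 2 = 54.8
  [3→3.5]: (16.32+13.17)/2 × 0.5 = 7.3725
  Sum = 110.9575 µg/mL·h
IV tail: 13.17/0.429 = 30.699; AUC_iv,0→∞ = 110.9575 + 30.699 = 141.6565 µg/mL·h
Trapezoidal AUC_0→7.75 (buccal film):
  [0→0.5]: (0.00+5.61)/2 × 0.5 = 1.4025
  [0.5→6.5]: (5.61+1.28)/2 × 6 = 20.67
  [6.5→7]: (1.28+1.03)/2 × 0.5 = 0.5775
  [7→7.5]: (1.03+0.84)/2 × 0.5 = 0.4675
  [7.5→7.75]: (0.84+0.75)/2 × 0.25 = 0.19875
  Sum = 23.31625 µg/mL·h
buccal film tail: 0.75/0.429 = 1.748; AUC_ev,0→∞ = 23.31625 + 1.748 = 25.06425 µg/mL·h
F = (AUC_ev/D_ev)/(AUC_iv/D_iv) = (25.06425/150)/(141.6565/150) = 0.167095/0.944377 = 0.1769

F = 0.177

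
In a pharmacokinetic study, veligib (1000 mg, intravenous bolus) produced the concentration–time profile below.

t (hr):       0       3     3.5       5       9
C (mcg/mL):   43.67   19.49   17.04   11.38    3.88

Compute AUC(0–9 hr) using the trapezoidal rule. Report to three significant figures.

AUC = 156 mcg/mL·hr

Trapezoidal AUC_0→9:
  [0→3]: (43.67+19.49)/2 × 3 = 94.74
  [3→3.5]: (19.49+17.04)/2 × 0.5 = 9.1325
  [3.5→5]: (17.04+11.38)/2 × 1.5 = 21.315
  [5→9]: (11.38+3.88)/2 × 4 = 30.52
  Sum = 155.7075 mcg/mL·hr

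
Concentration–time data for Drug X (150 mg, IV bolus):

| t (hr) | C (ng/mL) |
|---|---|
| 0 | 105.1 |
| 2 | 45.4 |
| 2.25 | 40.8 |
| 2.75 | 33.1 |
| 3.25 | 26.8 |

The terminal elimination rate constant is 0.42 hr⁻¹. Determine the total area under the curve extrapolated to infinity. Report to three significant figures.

Trapezoidal AUC_0→3.25:
  [0→2]: (105.1+45.4)/2 × 2 = 150.5
  [2→2.25]: (45.4+40.8)/2 × 0.25 = 10.775
  [2.25→2.75]: (40.8+33.1)/2 × 0.5 = 18.475
  [2.75→3.25]: (33.1+26.8)/2 × 0.5 = 14.975
  Sum = 194.725 ng/mL·hr
Extrapolated tail: C_last / k_e = 26.8 / 0.42 = 63.810
AUC_0→∞ = 194.725 + 63.810 = 258.535 ng/mL·hr

AUC = 259 ng/mL·hr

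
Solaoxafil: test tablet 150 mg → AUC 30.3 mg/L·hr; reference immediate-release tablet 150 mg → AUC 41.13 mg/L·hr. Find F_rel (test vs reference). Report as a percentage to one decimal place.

F_rel = (AUC_test/D_test) / (AUC_ref/D_ref)
      = (30.3/150) / (41.13/150)
      = 0.202 / 0.2742 = 0.7367 = 73.67%

F_rel = 73.7%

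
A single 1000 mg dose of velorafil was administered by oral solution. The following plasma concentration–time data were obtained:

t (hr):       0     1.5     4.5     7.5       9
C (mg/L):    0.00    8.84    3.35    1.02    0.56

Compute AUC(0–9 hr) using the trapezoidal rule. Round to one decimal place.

Trapezoidal AUC_0→9:
  [0→1.5]: (0.00+8.84)/2 × 1.5 = 6.63
  [1.5→4.5]: (8.84+3.35)/2 × 3 = 18.285
  [4.5→7.5]: (3.35+1.02)/2 × 3 = 6.555
  [7.5→9]: (1.02+0.56)/2 × 1.5 = 1.185
  Sum = 32.655 mg/L·hr

AUC = 32.7 mg/L·hr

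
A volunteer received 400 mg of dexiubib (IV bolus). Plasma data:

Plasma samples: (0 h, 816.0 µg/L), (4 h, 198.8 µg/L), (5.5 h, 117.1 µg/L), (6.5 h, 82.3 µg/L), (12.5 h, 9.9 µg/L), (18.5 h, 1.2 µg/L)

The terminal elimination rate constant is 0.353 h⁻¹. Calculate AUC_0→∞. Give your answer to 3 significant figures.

Trapezoidal AUC_0→18.5:
  [0→4]: (816.0+198.8)/2 × 4 = 2029.6
  [4→5.5]: (198.8+117.1)/2 × 1.5 = 236.925
  [5.5→6.5]: (117.1+82.3)/2 × 1 = 99.7
  [6.5→12.5]: (82.3+9.9)/2 × 6 = 276.6
  [12.5→18.5]: (9.9+1.2)/2 × 6 = 33.3
  Sum = 2676.125 µg/L·h
Extrapolated tail: C_last / k_e = 1.2 / 0.353 = 3.399
AUC_0→∞ = 2676.125 + 3.399 = 2679.524 µg/L·h

AUC = 2680 µg/L·h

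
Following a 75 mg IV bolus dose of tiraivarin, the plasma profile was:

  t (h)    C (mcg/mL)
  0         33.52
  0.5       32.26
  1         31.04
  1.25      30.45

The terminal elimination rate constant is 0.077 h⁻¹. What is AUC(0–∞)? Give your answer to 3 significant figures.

Trapezoidal AUC_0→1.25:
  [0→0.5]: (33.52+32.26)/2 × 0.5 = 16.445
  [0.5→1]: (32.26+31.04)/2 × 0.5 = 15.825
  [1→1.25]: (31.04+30.45)/2 × 0.25 = 7.68625
  Sum = 39.95625 mcg/mL·h
Extrapolated tail: C_last / k_e = 30.45 / 0.077 = 395.455
AUC_0→∞ = 39.95625 + 395.455 = 435.41125 mcg/mL·h

AUC = 435 mcg/mL·h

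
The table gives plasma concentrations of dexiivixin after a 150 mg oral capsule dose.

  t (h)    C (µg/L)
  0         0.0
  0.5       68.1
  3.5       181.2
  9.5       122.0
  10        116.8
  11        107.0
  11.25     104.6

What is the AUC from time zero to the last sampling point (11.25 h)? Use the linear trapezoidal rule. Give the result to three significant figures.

AUC = 1500 µg/L·h

Trapezoidal AUC_0→11.25:
  [0→0.5]: (0.0+68.1)/2 × 0.5 = 17.025
  [0.5→3.5]: (68.1+181.2)/2 × 3 = 373.95
  [3.5→9.5]: (181.2+122.0)/2 × 6 = 909.6
  [9.5→10]: (122.0+116.8)/2 × 0.5 = 59.7
  [10→11]: (116.8+107.0)/2 × 1 = 111.9
  [11→11.25]: (107.0+104.6)/2 × 0.25 = 26.45
  Sum = 1498.625 µg/L·h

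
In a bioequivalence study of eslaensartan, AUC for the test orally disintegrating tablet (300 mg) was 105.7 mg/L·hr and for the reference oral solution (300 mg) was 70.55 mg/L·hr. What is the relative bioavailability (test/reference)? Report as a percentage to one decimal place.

F_rel = (AUC_test/D_test) / (AUC_ref/D_ref)
      = (105.7/300) / (70.55/300)
      = 0.352333 / 0.235167 = 1.4982 = 149.82%

F_rel = 149.8%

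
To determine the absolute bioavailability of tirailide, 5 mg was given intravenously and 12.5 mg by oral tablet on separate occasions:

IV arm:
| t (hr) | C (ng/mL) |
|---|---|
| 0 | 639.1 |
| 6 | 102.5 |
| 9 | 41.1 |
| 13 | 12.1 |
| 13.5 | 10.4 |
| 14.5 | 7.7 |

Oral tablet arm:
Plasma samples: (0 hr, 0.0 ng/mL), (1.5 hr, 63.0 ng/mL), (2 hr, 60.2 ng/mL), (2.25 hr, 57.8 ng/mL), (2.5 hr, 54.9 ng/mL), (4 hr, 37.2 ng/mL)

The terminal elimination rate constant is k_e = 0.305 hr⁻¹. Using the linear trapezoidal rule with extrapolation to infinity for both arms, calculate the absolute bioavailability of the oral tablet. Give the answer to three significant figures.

F = 0.0461

Trapezoidal AUC_0→14.5 (IV):
  [0→6]: (639.1+102.5)/2 × 6 = 2224.8
  [6→9]: (102.5+41.1)/2 × 3 = 215.4
  [9→13]: (41.1+12.1)/2 × 4 = 106.4
  [13→13.5]: (12.1+10.4)/2 × 0.5 = 5.625
  [13.5→14.5]: (10.4+7.7)/2 × 1 = 9.05
  Sum = 2561.275 ng/mL·hr
IV tail: 7.7/0.305 = 25.246; AUC_iv,0→∞ = 2561.275 + 25.246 = 2586.521 ng/mL·hr
Trapezoidal AUC_0→4 (oral tablet):
  [0→1.5]: (0.0+63.0)/2 × 1.5 = 47.25
  [1.5→2]: (63.0+60.2)/2 × 0.5 = 30.8
  [2→2.25]: (60.2+57.8)/2 × 0.25 = 14.75
  [2.25→2.5]: (57.8+54.9)/2 × 0.25 = 14.0875
  [2.5→4]: (54.9+37.2)/2 × 1.5 = 69.075
  Sum = 175.9625 ng/mL·hr
oral tablet tail: 37.2/0.305 = 121.967; AUC_ev,0→∞ = 175.9625 + 121.967 = 297.9295 ng/mL·hr
F = (AUC_ev/D_ev)/(AUC_iv/D_iv) = (297.9295/12.5)/(2586.521/5) = 23.83436/517.3042 = 0.0461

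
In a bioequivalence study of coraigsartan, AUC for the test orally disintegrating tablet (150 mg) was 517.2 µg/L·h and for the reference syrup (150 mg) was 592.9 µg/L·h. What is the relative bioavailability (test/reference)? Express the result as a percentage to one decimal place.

F_rel = 87.2%

F_rel = (AUC_test/D_test) / (AUC_ref/D_ref)
      = (517.2/150) / (592.9/150)
      = 3.448 / 3.95267 = 0.8723 = 87.23%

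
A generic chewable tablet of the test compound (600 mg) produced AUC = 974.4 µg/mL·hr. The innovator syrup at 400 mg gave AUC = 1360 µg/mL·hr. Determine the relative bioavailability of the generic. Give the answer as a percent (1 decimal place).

F_rel = (AUC_test/D_test) / (AUC_ref/D_ref)
      = (974.4/600) / (1360/400)
      = 1.624 / 3.4 = 0.4776 = 47.76%

F_rel = 47.8%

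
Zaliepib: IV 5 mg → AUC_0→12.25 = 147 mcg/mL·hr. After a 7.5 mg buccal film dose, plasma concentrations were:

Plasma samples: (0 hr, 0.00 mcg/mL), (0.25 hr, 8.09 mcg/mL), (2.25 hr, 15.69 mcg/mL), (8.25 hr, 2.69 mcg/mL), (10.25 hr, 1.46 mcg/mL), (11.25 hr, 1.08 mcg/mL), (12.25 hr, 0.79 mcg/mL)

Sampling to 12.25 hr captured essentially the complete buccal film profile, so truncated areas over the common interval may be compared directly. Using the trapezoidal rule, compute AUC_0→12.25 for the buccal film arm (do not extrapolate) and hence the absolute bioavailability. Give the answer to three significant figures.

Trapezoidal AUC_0→12.25 (buccal film):
  [0→0.25]: (0.00+8.09)/2 × 0.25 = 1.01125
  [0.25→2.25]: (8.09+15.69)/2 × 2 = 23.78
  [2.25→8.25]: (15.69+2.69)/2 × 6 = 55.14
  [8.25→10.25]: (2.69+1.46)/2 × 2 = 4.15
  [10.25→11.25]: (1.46+1.08)/2 × 1 = 1.27
  [11.25→12.25]: (1.08+0.79)/2 × 1 = 0.935
  Sum = 86.28625 mcg/mL·hr
F = (AUC_ev/D_ev)/(AUC_iv/D_iv) = (86.28625/7.5)/(147/5) = 11.5048/29.4 = 0.3913

F = 0.391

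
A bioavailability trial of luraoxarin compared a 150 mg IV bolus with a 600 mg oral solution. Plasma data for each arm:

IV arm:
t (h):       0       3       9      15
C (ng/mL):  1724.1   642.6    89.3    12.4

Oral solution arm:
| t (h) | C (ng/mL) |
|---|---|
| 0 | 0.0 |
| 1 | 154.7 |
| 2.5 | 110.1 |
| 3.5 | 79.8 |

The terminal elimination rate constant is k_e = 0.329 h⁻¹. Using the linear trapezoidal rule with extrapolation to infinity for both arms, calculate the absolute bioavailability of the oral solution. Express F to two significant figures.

Trapezoidal AUC_0→15 (IV):
  [0→3]: (1724.1+642.6)/2 × 3 = 3550.05
  [3→9]: (642.6+89.3)/2 × 6 = 2195.7
  [9→15]: (89.3+12.4)/2 × 6 = 305.1
  Sum = 6050.85 ng/mL·h
IV tail: 12.4/0.329 = 37.690; AUC_iv,0→∞ = 6050.85 + 37.690 = 6088.54 ng/mL·h
Trapezoidal AUC_0→3.5 (oral solution):
  [0→1]: (0.0+154.7)/2 × 1 = 77.35
  [1→2.5]: (154.7+110.1)/2 × 1.5 = 198.6
  [2.5→3.5]: (110.1+79.8)/2 × 1 = 94.95
  Sum = 370.9 ng/mL·h
oral solution tail: 79.8/0.329 = 242.553; AUC_ev,0→∞ = 370.9 + 242.553 = 613.453 ng/mL·h
F = (AUC_ev/D_ev)/(AUC_iv/D_iv) = (613.453/600)/(6088.54/150) = 1.02242/40.5903 = 0.0252

F = 0.025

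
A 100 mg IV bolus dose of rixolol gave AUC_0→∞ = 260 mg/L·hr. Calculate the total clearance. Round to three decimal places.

CL = Dose_iv / AUC_0→∞
   = 100 / 260 = 0.384615 L/hr

CL = 0.385 L/hr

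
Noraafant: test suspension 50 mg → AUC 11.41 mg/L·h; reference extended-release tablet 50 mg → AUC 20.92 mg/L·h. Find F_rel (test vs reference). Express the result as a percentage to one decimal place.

F_rel = (AUC_test/D_test) / (AUC_ref/D_ref)
      = (11.41/50) / (20.92/50)
      = 0.2282 / 0.4184 = 0.5454 = 54.54%

F_rel = 54.5%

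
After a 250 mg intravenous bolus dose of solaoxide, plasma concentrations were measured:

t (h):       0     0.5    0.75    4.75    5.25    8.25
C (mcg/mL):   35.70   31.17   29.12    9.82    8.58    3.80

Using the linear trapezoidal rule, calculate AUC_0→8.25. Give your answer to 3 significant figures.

Trapezoidal AUC_0→8.25:
  [0→0.5]: (35.70+31.17)/2 × 0.5 = 16.7175
  [0.5→0.75]: (31.17+29.12)/2 × 0.25 = 7.53625
  [0.75→4.75]: (29.12+9.82)/2 × 4 = 77.88
  [4.75→5.25]: (9.82+8.58)/2 × 0.5 = 4.6
  [5.25→8.25]: (8.58+3.80)/2 × 3 = 18.57
  Sum = 125.30375 mcg/mL·h

AUC = 125 mcg/mL·h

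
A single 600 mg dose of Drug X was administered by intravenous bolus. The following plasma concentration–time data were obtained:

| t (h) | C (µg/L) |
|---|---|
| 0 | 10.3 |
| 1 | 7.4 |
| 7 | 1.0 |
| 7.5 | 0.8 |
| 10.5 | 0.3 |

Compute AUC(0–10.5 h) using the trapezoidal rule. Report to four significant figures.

Trapezoidal AUC_0→10.5:
  [0→1]: (10.3+7.4)/2 × 1 = 8.85
  [1→7]: (7.4+1.0)/2 × 6 = 25.2
  [7→7.5]: (1.0+0.8)/2 × 0.5 = 0.45
  [7.5→10.5]: (0.8+0.3)/2 × 3 = 1.65
  Sum = 36.15 µg/L·h

AUC = 36.15 µg/L·h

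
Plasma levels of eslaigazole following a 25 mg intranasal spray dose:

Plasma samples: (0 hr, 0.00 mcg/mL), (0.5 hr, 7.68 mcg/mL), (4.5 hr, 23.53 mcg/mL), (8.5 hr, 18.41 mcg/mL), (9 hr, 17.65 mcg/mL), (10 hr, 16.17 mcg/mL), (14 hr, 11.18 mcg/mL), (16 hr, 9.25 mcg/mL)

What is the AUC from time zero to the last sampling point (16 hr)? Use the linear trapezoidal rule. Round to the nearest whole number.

Trapezoidal AUC_0→16:
  [0→0.5]: (0.00+7.68)/2 × 0.5 = 1.92
  [0.5→4.5]: (7.68+23.53)/2 × 4 = 62.42
  [4.5→8.5]: (23.53+18.41)/2 × 4 = 83.88
  [8.5→9]: (18.41+17.65)/2 × 0.5 = 9.015
  [9→10]: (17.65+16.17)/2 × 1 = 16.91
  [10→14]: (16.17+11.18)/2 × 4 = 54.7
  [14→16]: (11.18+9.25)/2 × 2 = 20.43
  Sum = 249.275 mcg/mL·hr

AUC = 249 mcg/mL·hr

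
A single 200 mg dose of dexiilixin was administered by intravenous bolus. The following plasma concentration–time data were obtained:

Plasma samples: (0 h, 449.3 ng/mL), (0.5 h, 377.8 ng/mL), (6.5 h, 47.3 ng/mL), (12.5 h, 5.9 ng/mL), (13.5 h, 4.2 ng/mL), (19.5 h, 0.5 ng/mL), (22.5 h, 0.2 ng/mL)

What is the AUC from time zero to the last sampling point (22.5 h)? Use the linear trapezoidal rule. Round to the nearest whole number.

AUC = 1662 ng/mL·h

Trapezoidal AUC_0→22.5:
  [0→0.5]: (449.3+377.8)/2 × 0.5 = 206.775
  [0.5→6.5]: (377.8+47.3)/2 × 6 = 1275.3
  [6.5→12.5]: (47.3+5.9)/2 × 6 = 159.6
  [12.5→13.5]: (5.9+4.2)/2 × 1 = 5.05
  [13.5→19.5]: (4.2+0.5)/2 × 6 = 14.1
  [19.5→22.5]: (0.5+0.2)/2 × 3 = 1.05
  Sum = 1661.875 ng/mL·h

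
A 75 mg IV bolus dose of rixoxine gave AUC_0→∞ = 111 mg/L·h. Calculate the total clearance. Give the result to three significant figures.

CL = 0.676 L/h

CL = Dose_iv / AUC_0→∞
   = 75 / 111 = 0.675676 L/h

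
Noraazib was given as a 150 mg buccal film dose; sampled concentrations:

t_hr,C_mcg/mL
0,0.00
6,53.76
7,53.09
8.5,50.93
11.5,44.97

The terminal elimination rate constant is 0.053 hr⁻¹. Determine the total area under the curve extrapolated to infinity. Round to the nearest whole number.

AUC = 1285 mcg/mL·hr

Trapezoidal AUC_0→11.5:
  [0→6]: (0.00+53.76)/2 × 6 = 161.28
  [6→7]: (53.76+53.09)/2 × 1 = 53.425
  [7→8.5]: (53.09+50.93)/2 × 1.5 = 78.015
  [8.5→11.5]: (50.93+44.97)/2 × 3 = 143.85
  Sum = 436.57 mcg/mL·hr
Extrapolated tail: C_last / k_e = 44.97 / 0.053 = 848.491
AUC_0→∞ = 436.57 + 848.491 = 1285.061 mcg/mL·hr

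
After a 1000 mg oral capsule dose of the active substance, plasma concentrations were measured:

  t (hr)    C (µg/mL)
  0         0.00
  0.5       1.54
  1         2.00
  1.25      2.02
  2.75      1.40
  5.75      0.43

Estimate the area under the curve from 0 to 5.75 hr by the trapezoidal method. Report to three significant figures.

Trapezoidal AUC_0→5.75:
  [0→0.5]: (0.00+1.54)/2 × 0.5 = 0.385
  [0.5→1]: (1.54+2.00)/2 × 0.5 = 0.885
  [1→1.25]: (2.00+2.02)/2 × 0.25 = 0.5025
  [1.25→2.75]: (2.02+1.40)/2 × 1.5 = 2.565
  [2.75→5.75]: (1.40+0.43)/2 × 3 = 2.745
  Sum = 7.0825 µg/mL·hr

AUC = 7.08 µg/mL·hr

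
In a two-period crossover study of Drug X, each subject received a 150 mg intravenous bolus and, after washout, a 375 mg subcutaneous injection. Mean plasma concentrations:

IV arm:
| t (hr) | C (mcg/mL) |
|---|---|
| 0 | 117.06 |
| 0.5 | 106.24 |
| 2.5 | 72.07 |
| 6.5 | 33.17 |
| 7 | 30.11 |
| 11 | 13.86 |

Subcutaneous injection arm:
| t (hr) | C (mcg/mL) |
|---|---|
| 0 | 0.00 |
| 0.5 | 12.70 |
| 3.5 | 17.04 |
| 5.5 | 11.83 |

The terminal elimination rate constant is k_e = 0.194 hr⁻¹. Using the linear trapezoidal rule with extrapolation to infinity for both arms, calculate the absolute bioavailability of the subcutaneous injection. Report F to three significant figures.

Trapezoidal AUC_0→11 (IV):
  [0→0.5]: (117.06+106.24)/2 × 0.5 = 55.825
  [0.5→2.5]: (106.24+72.07)/2 × 2 = 178.31
  [2.5→6.5]: (72.07+33.17)/2 × 4 = 210.48
  [6.5→7]: (33.17+30.11)/2 × 0.5 = 15.82
  [7→11]: (30.11+13.86)/2 × 4 = 87.94
  Sum = 548.375 mcg/mL·hr
IV tail: 13.86/0.194 = 71.443; AUC_iv,0→∞ = 548.375 + 71.443 = 619.818 mcg/mL·hr
Trapezoidal AUC_0→5.5 (subcutaneous injection):
  [0→0.5]: (0.00+12.70)/2 × 0.5 = 3.175
  [0.5→3.5]: (12.70+17.04)/2 × 3 = 44.61
  [3.5→5.5]: (17.04+11.83)/2 × 2 = 28.87
  Sum = 76.655 mcg/mL·hr
subcutaneous injection tail: 11.83/0.194 = 60.979; AUC_ev,0→∞ = 76.655 + 60.979 = 137.634 mcg/mL·hr
F = (AUC_ev/D_ev)/(AUC_iv/D_iv) = (137.634/375)/(619.818/150) = 0.367024/4.13212 = 0.0888

F = 0.0888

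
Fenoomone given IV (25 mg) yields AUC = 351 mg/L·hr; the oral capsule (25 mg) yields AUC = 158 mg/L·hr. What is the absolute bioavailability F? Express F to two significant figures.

F = 0.45

F = (AUC_ev / D_ev) / (AUC_iv / D_iv)
  = (158/25) / (351/25)
  = 6.32 / 14.04 = 0.4501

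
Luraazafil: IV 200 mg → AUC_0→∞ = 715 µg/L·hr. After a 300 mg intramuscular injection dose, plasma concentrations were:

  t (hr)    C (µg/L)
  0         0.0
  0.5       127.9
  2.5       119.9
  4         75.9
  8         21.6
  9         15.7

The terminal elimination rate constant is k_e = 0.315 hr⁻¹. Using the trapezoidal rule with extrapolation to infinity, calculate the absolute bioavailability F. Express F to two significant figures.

Trapezoidal AUC_0→9 (intramuscular injection):
  [0→0.5]: (0.0+127.9)/2 × 0.5 = 31.975
  [0.5→2.5]: (127.9+119.9)/2 × 2 = 247.8
  [2.5→4]: (119.9+75.9)/2 × 1.5 = 146.85
  [4→8]: (75.9+21.6)/2 × 4 = 195.0
  [8→9]: (21.6+15.7)/2 × 1 = 18.65
  Sum = 640.275 µg/L·hr
Tail: C_last/k_e = 15.7/0.315 = 49.841
AUC_0→∞ (intramuscular injection) = 640.275 + 49.841 = 690.116 µg/L·hr
F = (AUC_ev/D_ev)/(AUC_iv/D_iv) = (690.116/300)/(715/200) = 2.30039/3.575 = 0.6435

F = 0.64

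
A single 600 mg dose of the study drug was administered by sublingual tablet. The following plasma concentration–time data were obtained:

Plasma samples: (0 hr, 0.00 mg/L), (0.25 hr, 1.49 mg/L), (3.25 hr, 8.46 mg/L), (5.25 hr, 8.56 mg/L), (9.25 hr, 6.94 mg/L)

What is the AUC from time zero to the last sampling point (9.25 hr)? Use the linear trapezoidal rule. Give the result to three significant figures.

AUC = 63.1 mg/L·hr

Trapezoidal AUC_0→9.25:
  [0→0.25]: (0.00+1.49)/2 × 0.25 = 0.18625
  [0.25→3.25]: (1.49+8.46)/2 × 3 = 14.925
  [3.25→5.25]: (8.46+8.56)/2 × 2 = 17.02
  [5.25→9.25]: (8.56+6.94)/2 × 4 = 31.0
  Sum = 63.13125 mg/L·hr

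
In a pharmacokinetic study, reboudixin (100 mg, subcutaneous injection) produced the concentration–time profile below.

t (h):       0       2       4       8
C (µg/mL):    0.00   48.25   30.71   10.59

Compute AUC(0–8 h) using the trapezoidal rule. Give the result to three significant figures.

Trapezoidal AUC_0→8:
  [0→2]: (0.00+48.25)/2 × 2 = 48.25
  [2→4]: (48.25+30.71)/2 × 2 = 78.96
  [4→8]: (30.71+10.59)/2 × 4 = 82.6
  Sum = 209.81 µg/mL·h

AUC = 210 µg/mL·h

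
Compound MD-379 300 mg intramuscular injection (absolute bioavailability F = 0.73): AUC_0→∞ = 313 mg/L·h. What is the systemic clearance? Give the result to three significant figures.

CL = F × Dose / AUC_0→∞
   = 0.73 × 300 / 313 = 0.699681 L/h

CL = 0.700 L/h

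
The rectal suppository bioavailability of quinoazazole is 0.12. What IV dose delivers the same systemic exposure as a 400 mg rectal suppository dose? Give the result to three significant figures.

D_iv = 48.0 mg

Systemic exposure from an extravascular dose = F × D_ev, so the equivalent IV dose is F × D_ev.
D_iv = F × D_ev = 0.12 × 400 = 48 mg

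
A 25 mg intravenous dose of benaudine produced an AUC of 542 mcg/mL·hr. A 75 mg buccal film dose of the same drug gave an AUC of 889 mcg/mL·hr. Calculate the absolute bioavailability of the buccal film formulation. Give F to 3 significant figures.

F = (AUC_ev / D_ev) / (AUC_iv / D_iv)
  = (889/75) / (542/25)
  = 11.8533 / 21.68 = 0.5467

F = 0.547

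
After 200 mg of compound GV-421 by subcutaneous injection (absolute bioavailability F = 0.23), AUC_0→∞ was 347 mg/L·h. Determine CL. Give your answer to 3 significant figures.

CL = 0.133 L/h

CL = F × Dose / AUC_0→∞
   = 0.23 × 200 / 347 = 0.132565 L/h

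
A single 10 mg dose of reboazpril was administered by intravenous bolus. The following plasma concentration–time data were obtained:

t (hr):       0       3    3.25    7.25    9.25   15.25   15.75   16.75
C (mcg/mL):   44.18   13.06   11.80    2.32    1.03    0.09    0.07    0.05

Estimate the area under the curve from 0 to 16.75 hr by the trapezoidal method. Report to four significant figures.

AUC = 124.0 mcg/mL·hr

Trapezoidal AUC_0→16.75:
  [0→3]: (44.18+13.06)/2 × 3 = 85.86
  [3→3.25]: (13.06+11.80)/2 × 0.25 = 3.1075
  [3.25→7.25]: (11.80+2.32)/2 × 4 = 28.24
  [7.25→9.25]: (2.32+1.03)/2 × 2 = 3.35
  [9.25→15.25]: (1.03+0.09)/2 × 6 = 3.36
  [15.25→15.75]: (0.09+0.07)/2 × 0.5 = 0.04
  [15.75→16.75]: (0.07+0.05)/2 × 1 = 0.06
  Sum = 124.0175 mcg/mL·hr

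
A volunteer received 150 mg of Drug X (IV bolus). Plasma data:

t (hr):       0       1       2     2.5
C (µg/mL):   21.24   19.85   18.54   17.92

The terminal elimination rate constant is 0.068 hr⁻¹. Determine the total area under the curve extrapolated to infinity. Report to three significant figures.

AUC = 312 µg/mL·hr

Trapezoidal AUC_0→2.5:
  [0→1]: (21.24+19.85)/2 × 1 = 20.545
  [1→2]: (19.85+18.54)/2 × 1 = 19.195
  [2→2.5]: (18.54+17.92)/2 × 0.5 = 9.115
  Sum = 48.855 µg/mL·hr
Extrapolated tail: C_last / k_e = 17.92 / 0.068 = 263.529
AUC_0→∞ = 48.855 + 263.529 = 312.384 µg/mL·hr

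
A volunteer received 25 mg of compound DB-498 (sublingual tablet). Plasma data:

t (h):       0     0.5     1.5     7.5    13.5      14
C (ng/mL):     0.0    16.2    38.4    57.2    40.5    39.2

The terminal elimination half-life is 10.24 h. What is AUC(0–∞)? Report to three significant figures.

Trapezoidal AUC_0→14:
  [0→0.5]: (0.0+16.2)/2 × 0.5 = 4.05
  [0.5→1.5]: (16.2+38.4)/2 × 1 = 27.3
  [1.5→7.5]: (38.4+57.2)/2 × 6 = 286.8
  [7.5→13.5]: (57.2+40.5)/2 × 6 = 293.1
  [13.5→14]: (40.5+39.2)/2 × 0.5 = 19.925
  Sum = 631.175 ng/mL·h
k_e = ln2 / t½ = 0.693147 / 10.24 = 0.0677 h^-1
Extrapolated tail: C_last / k_e = 39.2 / 0.0677 = 579.025
AUC_0→∞ = 631.175 + 579.025 = 1210.2 ng/mL·h

AUC = 1210 ng/mL·h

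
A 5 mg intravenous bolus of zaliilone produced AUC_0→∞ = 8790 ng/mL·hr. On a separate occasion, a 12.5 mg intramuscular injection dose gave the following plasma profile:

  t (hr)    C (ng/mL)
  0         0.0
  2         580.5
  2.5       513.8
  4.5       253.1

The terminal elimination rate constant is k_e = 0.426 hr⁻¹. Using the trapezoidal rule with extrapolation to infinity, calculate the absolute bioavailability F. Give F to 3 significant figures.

Trapezoidal AUC_0→4.5 (intramuscular injection):
  [0→2]: (0.0+580.5)/2 × 2 = 580.5
  [2→2.5]: (580.5+513.8)/2 × 0.5 = 273.575
  [2.5→4.5]: (513.8+253.1)/2 × 2 = 766.9
  Sum = 1620.975 ng/mL·hr
Tail: C_last/k_e = 253.1/0.426 = 594.131
AUC_0→∞ (intramuscular injection) = 1620.975 + 594.131 = 2215.106 ng/mL·hr
F = (AUC_ev/D_ev)/(AUC_iv/D_iv) = (2215.106/12.5)/(8790/5) = 177.20848/1758 = 0.1008

F = 0.101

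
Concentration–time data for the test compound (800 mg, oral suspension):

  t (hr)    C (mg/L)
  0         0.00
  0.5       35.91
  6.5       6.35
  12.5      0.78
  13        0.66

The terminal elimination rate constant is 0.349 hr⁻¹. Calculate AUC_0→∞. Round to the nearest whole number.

AUC = 159 mg/L·hr

Trapezoidal AUC_0→13:
  [0→0.5]: (0.00+35.91)/2 × 0.5 = 8.9775
  [0.5→6.5]: (35.91+6.35)/2 × 6 = 126.78
  [6.5→12.5]: (6.35+0.78)/2 × 6 = 21.39
  [12.5→13]: (0.78+0.66)/2 × 0.5 = 0.36
  Sum = 157.5075 mg/L·hr
Extrapolated tail: C_last / k_e = 0.66 / 0.349 = 1.891
AUC_0→∞ = 157.5075 + 1.891 = 159.3985 mg/L·hr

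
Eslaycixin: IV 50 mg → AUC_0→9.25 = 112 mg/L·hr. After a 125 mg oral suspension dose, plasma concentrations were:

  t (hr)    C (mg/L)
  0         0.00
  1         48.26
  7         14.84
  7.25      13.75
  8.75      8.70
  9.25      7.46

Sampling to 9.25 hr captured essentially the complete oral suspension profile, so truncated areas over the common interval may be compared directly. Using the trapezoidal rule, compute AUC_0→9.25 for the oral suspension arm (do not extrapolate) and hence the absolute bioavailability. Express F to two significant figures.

Trapezoidal AUC_0→9.25 (oral suspension):
  [0→1]: (0.00+48.26)/2 × 1 = 24.13
  [1→7]: (48.26+14.84)/2 × 6 = 189.3
  [7→7.25]: (14.84+13.75)/2 × 0.25 = 3.57375
  [7.25→8.75]: (13.75+8.70)/2 × 1.5 = 16.8375
  [8.75→9.25]: (8.70+7.46)/2 × 0.5 = 4.04
  Sum = 237.88125 mg/L·hr
F = (AUC_ev/D_ev)/(AUC_iv/D_iv) = (237.88125/125)/(112/50) = 1.90305/2.24 = 0.8496

F = 0.85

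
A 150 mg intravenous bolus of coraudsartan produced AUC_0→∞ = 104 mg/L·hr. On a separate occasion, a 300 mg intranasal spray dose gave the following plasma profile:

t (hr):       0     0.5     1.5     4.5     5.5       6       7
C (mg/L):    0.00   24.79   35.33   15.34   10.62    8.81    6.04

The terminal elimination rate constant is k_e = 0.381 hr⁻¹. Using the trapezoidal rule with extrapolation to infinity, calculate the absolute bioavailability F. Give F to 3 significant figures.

Trapezoidal AUC_0→7 (intranasal spray):
  [0→0.5]: (0.00+24.79)/2 × 0.5 = 6.1975
  [0.5→1.5]: (24.79+35.33)/2 × 1 = 30.06
  [1.5→4.5]: (35.33+15.34)/2 × 3 = 76.005
  [4.5→5.5]: (15.34+10.62)/2 × 1 = 12.98
  [5.5→6]: (10.62+8.81)/2 × 0.5 = 4.8575
  [6→7]: (8.81+6.04)/2 × 1 = 7.425
  Sum = 137.525 mg/L·hr
Tail: C_last/k_e = 6.04/0.381 = 15.853
AUC_0→∞ (intranasal spray) = 137.525 + 15.853 = 153.378 mg/L·hr
F = (AUC_ev/D_ev)/(AUC_iv/D_iv) = (153.378/300)/(104/150) = 0.51126/0.693333 = 0.7374

F = 0.737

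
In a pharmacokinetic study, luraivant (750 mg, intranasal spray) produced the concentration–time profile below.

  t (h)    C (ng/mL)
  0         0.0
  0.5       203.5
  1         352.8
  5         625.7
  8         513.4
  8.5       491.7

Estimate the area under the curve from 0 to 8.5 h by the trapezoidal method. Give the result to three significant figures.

Trapezoidal AUC_0→8.5:
  [0→0.5]: (0.0+203.5)/2 × 0.5 = 50.875
  [0.5→1]: (203.5+352.8)/2 × 0.5 = 139.075
  [1→5]: (352.8+625.7)/2 × 4 = 1957.0
  [5→8]: (625.7+513.4)/2 × 3 = 1708.65
  [8→8.5]: (513.4+491.7)/2 × 0.5 = 251.275
  Sum = 4106.875 ng/mL·h

AUC = 4110 ng/mL·h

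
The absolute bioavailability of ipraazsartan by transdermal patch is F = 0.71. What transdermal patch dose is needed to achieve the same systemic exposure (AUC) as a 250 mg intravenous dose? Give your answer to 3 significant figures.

D_transdermal = 352 mg

For equal systemic exposure: F × D_ev = D_iv
D_ev = D_iv / F = 250 / 0.71 = 352.113 mg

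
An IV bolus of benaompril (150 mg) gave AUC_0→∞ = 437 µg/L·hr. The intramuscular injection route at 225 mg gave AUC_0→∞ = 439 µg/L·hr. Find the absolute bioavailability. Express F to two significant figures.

F = (AUC_ev / D_ev) / (AUC_iv / D_iv)
  = (439/225) / (437/150)
  = 1.95111 / 2.91333 = 0.6697

F = 0.67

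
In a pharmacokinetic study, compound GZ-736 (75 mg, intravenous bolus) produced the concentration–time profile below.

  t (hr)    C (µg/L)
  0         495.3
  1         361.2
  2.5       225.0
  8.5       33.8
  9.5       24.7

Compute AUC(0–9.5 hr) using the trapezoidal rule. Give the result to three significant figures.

AUC = 1670 µg/L·hr

Trapezoidal AUC_0→9.5:
  [0→1]: (495.3+361.2)/2 × 1 = 428.25
  [1→2.5]: (361.2+225.0)/2 × 1.5 = 439.65
  [2.5→8.5]: (225.0+33.8)/2 × 6 = 776.4
  [8.5→9.5]: (33.8+24.7)/2 × 1 = 29.25
  Sum = 1673.55 µg/L·hr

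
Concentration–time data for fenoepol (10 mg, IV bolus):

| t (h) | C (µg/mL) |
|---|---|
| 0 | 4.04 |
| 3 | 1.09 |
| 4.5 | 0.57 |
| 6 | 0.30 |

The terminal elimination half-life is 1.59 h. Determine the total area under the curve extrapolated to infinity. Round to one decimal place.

AUC = 10.3 µg/mL·h

Trapezoidal AUC_0→6:
  [0→3]: (4.04+1.09)/2 × 3 = 7.695
  [3→4.5]: (1.09+0.57)/2 × 1.5 = 1.245
  [4.5→6]: (0.57+0.30)/2 × 1.5 = 0.6525
  Sum = 9.5925 µg/mL·h
k_e = ln2 / t½ = 0.693147 / 1.59 = 0.4359 h^-1
Extrapolated tail: C_last / k_e = 0.30 / 0.4359 = 0.688
AUC_0→∞ = 9.5925 + 0.688 = 10.2805 µg/mL·h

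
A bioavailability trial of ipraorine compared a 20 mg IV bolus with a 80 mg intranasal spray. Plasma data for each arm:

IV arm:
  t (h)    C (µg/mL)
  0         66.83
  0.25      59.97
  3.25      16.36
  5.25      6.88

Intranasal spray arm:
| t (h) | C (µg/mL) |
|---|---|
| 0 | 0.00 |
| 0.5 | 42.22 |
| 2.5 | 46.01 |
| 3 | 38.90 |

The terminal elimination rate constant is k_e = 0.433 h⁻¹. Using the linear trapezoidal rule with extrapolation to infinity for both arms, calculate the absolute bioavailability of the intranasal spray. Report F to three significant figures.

Trapezoidal AUC_0→5.25 (IV):
  [0→0.25]: (66.83+59.97)/2 × 0.25 = 15.85
  [0.25→3.25]: (59.97+16.36)/2 × 3 = 114.495
  [3.25→5.25]: (16.36+6.88)/2 × 2 = 23.24
  Sum = 153.585 µg/mL·h
IV tail: 6.88/0.433 = 15.889; AUC_iv,0→∞ = 153.585 + 15.889 = 169.474 µg/mL·h
Trapezoidal AUC_0→3 (intranasal spray):
  [0→0.5]: (0.00+42.22)/2 × 0.5 = 10.555
  [0.5→2.5]: (42.22+46.01)/2 × 2 = 88.23
  [2.5→3]: (46.01+38.90)/2 × 0.5 = 21.2275
  Sum = 120.0125 µg/mL·h
intranasal spray tail: 38.90/0.433 = 89.838; AUC_ev,0→∞ = 120.0125 + 89.838 = 209.8505 µg/mL·h
F = (AUC_ev/D_ev)/(AUC_iv/D_iv) = (209.8505/80)/(169.474/20) = 2.62313/8.4737 = 0.3096

F = 0.310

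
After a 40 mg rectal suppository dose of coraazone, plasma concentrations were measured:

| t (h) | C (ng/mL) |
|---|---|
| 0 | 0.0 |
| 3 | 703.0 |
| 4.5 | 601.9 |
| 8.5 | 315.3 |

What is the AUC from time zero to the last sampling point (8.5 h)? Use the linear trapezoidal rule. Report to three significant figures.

Trapezoidal AUC_0→8.5:
  [0→3]: (0.0+703.0)/2 × 3 = 1054.5
  [3→4.5]: (703.0+601.9)/2 × 1.5 = 978.675
  [4.5→8.5]: (601.9+315.3)/2 × 4 = 1834.4
  Sum = 3867.575 ng/mL·h

AUC = 3870 ng/mL·h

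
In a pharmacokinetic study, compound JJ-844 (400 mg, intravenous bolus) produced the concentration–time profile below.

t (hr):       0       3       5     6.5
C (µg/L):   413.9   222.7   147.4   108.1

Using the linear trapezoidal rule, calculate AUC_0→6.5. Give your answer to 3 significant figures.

Trapezoidal AUC_0→6.5:
  [0→3]: (413.9+222.7)/2 × 3 = 954.9
  [3→5]: (222.7+147.4)/2 × 2 = 370.1
  [5→6.5]: (147.4+108.1)/2 × 1.5 = 191.625
  Sum = 1516.625 µg/L·hr

AUC = 1520 µg/L·hr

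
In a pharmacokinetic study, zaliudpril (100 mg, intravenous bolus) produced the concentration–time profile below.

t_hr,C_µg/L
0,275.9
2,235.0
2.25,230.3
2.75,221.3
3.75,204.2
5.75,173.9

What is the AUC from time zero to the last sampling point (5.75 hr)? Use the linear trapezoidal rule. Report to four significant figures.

AUC = 1273 µg/L·hr

Trapezoidal AUC_0→5.75:
  [0→2]: (275.9+235.0)/2 × 2 = 510.9
  [2→2.25]: (235.0+230.3)/2 × 0.25 = 58.1625
  [2.25→2.75]: (230.3+221.3)/2 × 0.5 = 112.9
  [2.75→3.75]: (221.3+204.2)/2 × 1 = 212.75
  [3.75→5.75]: (204.2+173.9)/2 × 2 = 378.1
  Sum = 1272.8125 µg/L·hr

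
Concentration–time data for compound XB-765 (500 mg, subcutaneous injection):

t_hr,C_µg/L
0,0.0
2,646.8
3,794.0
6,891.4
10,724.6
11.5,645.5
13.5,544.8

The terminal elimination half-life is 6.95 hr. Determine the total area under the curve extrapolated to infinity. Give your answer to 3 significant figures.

AUC = 14800 µg/L·hr

Trapezoidal AUC_0→13.5:
  [0→2]: (0.0+646.8)/2 × 2 = 646.8
  [2→3]: (646.8+794.0)/2 × 1 = 720.4
  [3→6]: (794.0+891.4)/2 × 3 = 2528.1
  [6→10]: (891.4+724.6)/2 × 4 = 3232.0
  [10→11.5]: (724.6+645.5)/2 × 1.5 = 1027.575
  [11.5→13.5]: (645.5+544.8)/2 × 2 = 1190.3
  Sum = 9345.175 µg/L·hr
k_e = ln2 / t½ = 0.693147 / 6.95 = 0.0997 hr^-1
Extrapolated tail: C_last / k_e = 544.8 / 0.0997 = 5464.393
AUC_0→∞ = 9345.175 + 5464.393 = 14809.568 µg/L·hr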